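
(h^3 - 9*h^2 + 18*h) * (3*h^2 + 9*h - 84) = 3*h^5 - 18*h^4 - 111*h^3 + 918*h^2 - 1512*h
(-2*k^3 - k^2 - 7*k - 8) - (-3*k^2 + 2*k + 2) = -2*k^3 + 2*k^2 - 9*k - 10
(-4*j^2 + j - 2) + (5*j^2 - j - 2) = j^2 - 4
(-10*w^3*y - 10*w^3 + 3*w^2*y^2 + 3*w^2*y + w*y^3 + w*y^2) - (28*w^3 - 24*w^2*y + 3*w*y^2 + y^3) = -10*w^3*y - 38*w^3 + 3*w^2*y^2 + 27*w^2*y + w*y^3 - 2*w*y^2 - y^3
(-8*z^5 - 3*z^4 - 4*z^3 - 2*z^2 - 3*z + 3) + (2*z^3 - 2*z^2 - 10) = -8*z^5 - 3*z^4 - 2*z^3 - 4*z^2 - 3*z - 7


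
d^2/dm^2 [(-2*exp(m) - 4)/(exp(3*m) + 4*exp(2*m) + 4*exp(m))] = 4*(-2*exp(2*m) - 3*exp(m) - 2)*exp(-m)/(exp(3*m) + 6*exp(2*m) + 12*exp(m) + 8)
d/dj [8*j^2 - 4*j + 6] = 16*j - 4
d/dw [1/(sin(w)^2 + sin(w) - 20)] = -(2*sin(w) + 1)*cos(w)/(sin(w)^2 + sin(w) - 20)^2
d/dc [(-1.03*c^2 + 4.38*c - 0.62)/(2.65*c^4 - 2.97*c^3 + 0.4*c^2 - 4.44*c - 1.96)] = (5.459*c^5 - 37.8801*c^4 + 32.5892*c^3 - 2.703*c^2 + 4.5336*c - 11.3376)/(7.0225*c^8 - 15.741*c^7 + 10.9409*c^6 - 25.908*c^5 + 16.1456*c^4 + 8.0904*c^3 + 18.1456*c^2 + 17.4048*c + 3.8416)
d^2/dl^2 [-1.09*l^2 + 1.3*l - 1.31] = -2.18000000000000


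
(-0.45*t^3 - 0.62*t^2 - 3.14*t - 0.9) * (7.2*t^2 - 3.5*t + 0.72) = -3.24*t^5 - 2.889*t^4 - 20.762*t^3 + 4.0636*t^2 + 0.8892*t - 0.648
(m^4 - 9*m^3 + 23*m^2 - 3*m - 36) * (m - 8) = m^5 - 17*m^4 + 95*m^3 - 187*m^2 - 12*m + 288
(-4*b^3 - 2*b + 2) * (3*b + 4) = -12*b^4 - 16*b^3 - 6*b^2 - 2*b + 8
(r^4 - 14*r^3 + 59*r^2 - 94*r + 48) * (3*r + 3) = 3*r^5 - 39*r^4 + 135*r^3 - 105*r^2 - 138*r + 144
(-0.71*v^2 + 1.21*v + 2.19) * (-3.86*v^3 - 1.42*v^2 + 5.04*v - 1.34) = 2.7406*v^5 - 3.6624*v^4 - 13.75*v^3 + 3.94*v^2 + 9.4162*v - 2.9346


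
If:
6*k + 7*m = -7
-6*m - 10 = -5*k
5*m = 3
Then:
No Solution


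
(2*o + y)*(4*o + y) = 8*o^2 + 6*o*y + y^2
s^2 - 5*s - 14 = (s - 7)*(s + 2)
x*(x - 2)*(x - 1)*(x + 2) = x^4 - x^3 - 4*x^2 + 4*x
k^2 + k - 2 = (k - 1)*(k + 2)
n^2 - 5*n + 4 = (n - 4)*(n - 1)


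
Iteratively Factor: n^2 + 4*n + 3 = (n + 1)*(n + 3)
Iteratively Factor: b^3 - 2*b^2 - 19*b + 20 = (b + 4)*(b^2 - 6*b + 5) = (b - 1)*(b + 4)*(b - 5)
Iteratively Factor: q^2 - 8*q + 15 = (q - 5)*(q - 3)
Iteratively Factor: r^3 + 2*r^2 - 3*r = (r - 1)*(r^2 + 3*r) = r*(r - 1)*(r + 3)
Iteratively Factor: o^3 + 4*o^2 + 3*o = (o + 3)*(o^2 + o) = (o + 1)*(o + 3)*(o)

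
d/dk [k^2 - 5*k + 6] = 2*k - 5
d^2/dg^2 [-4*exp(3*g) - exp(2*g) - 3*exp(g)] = (-36*exp(2*g) - 4*exp(g) - 3)*exp(g)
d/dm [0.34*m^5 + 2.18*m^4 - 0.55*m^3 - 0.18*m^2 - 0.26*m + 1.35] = 1.7*m^4 + 8.72*m^3 - 1.65*m^2 - 0.36*m - 0.26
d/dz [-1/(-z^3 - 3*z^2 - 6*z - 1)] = 3*(-z^2 - 2*z - 2)/(z^3 + 3*z^2 + 6*z + 1)^2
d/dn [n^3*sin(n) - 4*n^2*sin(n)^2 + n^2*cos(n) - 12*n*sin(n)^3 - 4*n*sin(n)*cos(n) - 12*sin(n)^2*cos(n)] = n^3*cos(n) + 2*n^2*sin(n) - 4*n^2*sin(2*n) - 7*n*cos(n) + 9*n*cos(3*n) - 4*n - 6*sin(n) - 2*sin(2*n) - 6*sin(3*n)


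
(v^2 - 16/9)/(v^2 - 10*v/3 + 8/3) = (v + 4/3)/(v - 2)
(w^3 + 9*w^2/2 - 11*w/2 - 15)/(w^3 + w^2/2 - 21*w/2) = (2*w^3 + 9*w^2 - 11*w - 30)/(w*(2*w^2 + w - 21))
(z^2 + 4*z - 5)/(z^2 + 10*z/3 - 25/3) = 3*(z - 1)/(3*z - 5)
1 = 1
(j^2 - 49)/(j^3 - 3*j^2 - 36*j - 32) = (49 - j^2)/(-j^3 + 3*j^2 + 36*j + 32)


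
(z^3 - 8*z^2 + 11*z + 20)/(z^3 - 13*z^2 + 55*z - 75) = (z^2 - 3*z - 4)/(z^2 - 8*z + 15)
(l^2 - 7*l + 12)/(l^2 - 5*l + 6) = (l - 4)/(l - 2)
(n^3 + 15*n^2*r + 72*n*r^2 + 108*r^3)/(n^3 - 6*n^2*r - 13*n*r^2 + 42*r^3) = (n^2 + 12*n*r + 36*r^2)/(n^2 - 9*n*r + 14*r^2)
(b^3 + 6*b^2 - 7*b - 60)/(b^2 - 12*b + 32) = (b^3 + 6*b^2 - 7*b - 60)/(b^2 - 12*b + 32)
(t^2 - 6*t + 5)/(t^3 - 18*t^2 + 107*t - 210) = (t - 1)/(t^2 - 13*t + 42)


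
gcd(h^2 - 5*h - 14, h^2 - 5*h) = 1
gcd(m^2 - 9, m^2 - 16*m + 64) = 1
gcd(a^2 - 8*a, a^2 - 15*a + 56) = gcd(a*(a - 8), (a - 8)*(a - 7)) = a - 8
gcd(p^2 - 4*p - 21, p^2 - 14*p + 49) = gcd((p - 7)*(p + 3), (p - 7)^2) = p - 7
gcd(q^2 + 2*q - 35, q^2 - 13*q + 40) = q - 5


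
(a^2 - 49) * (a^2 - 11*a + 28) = a^4 - 11*a^3 - 21*a^2 + 539*a - 1372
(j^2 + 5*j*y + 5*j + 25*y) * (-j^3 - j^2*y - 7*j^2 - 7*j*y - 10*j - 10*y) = -j^5 - 6*j^4*y - 12*j^4 - 5*j^3*y^2 - 72*j^3*y - 45*j^3 - 60*j^2*y^2 - 270*j^2*y - 50*j^2 - 225*j*y^2 - 300*j*y - 250*y^2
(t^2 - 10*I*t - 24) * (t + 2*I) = t^3 - 8*I*t^2 - 4*t - 48*I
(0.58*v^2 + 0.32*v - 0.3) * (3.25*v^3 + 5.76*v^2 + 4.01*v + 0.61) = 1.885*v^5 + 4.3808*v^4 + 3.194*v^3 - 0.0910000000000002*v^2 - 1.0078*v - 0.183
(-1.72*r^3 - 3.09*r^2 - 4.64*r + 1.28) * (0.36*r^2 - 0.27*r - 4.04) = -0.6192*r^5 - 0.648*r^4 + 6.1127*r^3 + 14.1972*r^2 + 18.4*r - 5.1712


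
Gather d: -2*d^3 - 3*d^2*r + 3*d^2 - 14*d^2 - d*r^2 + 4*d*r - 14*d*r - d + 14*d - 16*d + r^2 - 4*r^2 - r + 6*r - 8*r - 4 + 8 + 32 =-2*d^3 + d^2*(-3*r - 11) + d*(-r^2 - 10*r - 3) - 3*r^2 - 3*r + 36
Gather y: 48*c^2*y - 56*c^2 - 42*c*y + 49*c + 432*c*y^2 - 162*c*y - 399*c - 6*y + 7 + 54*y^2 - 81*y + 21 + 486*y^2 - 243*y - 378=-56*c^2 - 350*c + y^2*(432*c + 540) + y*(48*c^2 - 204*c - 330) - 350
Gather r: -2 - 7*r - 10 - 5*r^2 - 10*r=-5*r^2 - 17*r - 12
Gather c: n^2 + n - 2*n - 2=n^2 - n - 2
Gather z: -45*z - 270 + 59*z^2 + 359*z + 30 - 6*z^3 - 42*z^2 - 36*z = -6*z^3 + 17*z^2 + 278*z - 240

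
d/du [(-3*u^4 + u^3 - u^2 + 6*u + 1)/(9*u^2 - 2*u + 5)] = (-54*u^5 + 27*u^4 - 64*u^3 - 37*u^2 - 28*u + 32)/(81*u^4 - 36*u^3 + 94*u^2 - 20*u + 25)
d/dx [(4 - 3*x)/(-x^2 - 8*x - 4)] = (-3*x^2 + 8*x + 44)/(x^4 + 16*x^3 + 72*x^2 + 64*x + 16)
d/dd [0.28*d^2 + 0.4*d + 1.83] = 0.56*d + 0.4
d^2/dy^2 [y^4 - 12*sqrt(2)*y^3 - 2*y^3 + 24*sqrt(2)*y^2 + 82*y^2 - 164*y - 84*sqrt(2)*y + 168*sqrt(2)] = 12*y^2 - 72*sqrt(2)*y - 12*y + 48*sqrt(2) + 164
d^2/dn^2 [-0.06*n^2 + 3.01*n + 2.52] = -0.120000000000000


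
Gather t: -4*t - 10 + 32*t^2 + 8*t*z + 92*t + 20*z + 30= 32*t^2 + t*(8*z + 88) + 20*z + 20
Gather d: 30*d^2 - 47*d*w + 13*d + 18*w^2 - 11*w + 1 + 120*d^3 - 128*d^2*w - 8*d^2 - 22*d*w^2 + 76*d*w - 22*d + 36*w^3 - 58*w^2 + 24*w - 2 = 120*d^3 + d^2*(22 - 128*w) + d*(-22*w^2 + 29*w - 9) + 36*w^3 - 40*w^2 + 13*w - 1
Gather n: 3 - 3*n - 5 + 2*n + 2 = -n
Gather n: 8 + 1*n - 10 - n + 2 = 0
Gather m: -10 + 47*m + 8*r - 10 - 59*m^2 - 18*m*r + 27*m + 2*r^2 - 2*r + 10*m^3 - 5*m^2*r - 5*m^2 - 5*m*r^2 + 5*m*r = 10*m^3 + m^2*(-5*r - 64) + m*(-5*r^2 - 13*r + 74) + 2*r^2 + 6*r - 20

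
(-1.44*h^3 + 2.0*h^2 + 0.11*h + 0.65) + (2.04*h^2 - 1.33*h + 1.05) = -1.44*h^3 + 4.04*h^2 - 1.22*h + 1.7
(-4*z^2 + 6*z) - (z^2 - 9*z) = -5*z^2 + 15*z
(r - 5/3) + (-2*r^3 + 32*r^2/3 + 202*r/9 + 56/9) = -2*r^3 + 32*r^2/3 + 211*r/9 + 41/9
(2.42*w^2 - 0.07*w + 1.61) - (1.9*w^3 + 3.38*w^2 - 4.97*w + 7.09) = -1.9*w^3 - 0.96*w^2 + 4.9*w - 5.48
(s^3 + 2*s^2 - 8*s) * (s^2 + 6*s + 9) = s^5 + 8*s^4 + 13*s^3 - 30*s^2 - 72*s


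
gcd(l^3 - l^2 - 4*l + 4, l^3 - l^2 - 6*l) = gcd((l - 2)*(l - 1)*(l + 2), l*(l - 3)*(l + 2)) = l + 2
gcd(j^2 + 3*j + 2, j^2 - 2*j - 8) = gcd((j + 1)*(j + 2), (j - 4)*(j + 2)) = j + 2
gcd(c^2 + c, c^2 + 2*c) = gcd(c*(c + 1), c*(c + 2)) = c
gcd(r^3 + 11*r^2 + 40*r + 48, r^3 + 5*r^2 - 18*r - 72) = r + 3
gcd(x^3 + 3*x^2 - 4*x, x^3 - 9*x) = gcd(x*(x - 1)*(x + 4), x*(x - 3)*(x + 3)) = x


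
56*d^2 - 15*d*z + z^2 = (-8*d + z)*(-7*d + z)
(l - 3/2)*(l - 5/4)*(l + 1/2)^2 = l^4 - 7*l^3/4 - 5*l^2/8 + 19*l/16 + 15/32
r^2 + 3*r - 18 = (r - 3)*(r + 6)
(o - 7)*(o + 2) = o^2 - 5*o - 14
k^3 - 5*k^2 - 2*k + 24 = (k - 4)*(k - 3)*(k + 2)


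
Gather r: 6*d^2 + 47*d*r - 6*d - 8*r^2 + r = 6*d^2 - 6*d - 8*r^2 + r*(47*d + 1)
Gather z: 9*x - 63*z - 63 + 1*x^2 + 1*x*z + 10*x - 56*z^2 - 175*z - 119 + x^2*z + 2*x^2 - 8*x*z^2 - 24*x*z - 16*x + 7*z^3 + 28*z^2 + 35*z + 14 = 3*x^2 + 3*x + 7*z^3 + z^2*(-8*x - 28) + z*(x^2 - 23*x - 203) - 168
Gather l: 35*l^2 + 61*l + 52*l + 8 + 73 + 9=35*l^2 + 113*l + 90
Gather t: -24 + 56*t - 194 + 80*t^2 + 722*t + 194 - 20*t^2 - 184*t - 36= 60*t^2 + 594*t - 60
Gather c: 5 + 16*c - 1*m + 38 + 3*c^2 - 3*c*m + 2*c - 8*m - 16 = 3*c^2 + c*(18 - 3*m) - 9*m + 27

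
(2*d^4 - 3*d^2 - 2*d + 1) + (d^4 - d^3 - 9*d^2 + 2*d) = 3*d^4 - d^3 - 12*d^2 + 1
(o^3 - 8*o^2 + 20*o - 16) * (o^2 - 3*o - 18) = o^5 - 11*o^4 + 26*o^3 + 68*o^2 - 312*o + 288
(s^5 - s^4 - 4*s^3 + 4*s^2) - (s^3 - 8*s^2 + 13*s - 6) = s^5 - s^4 - 5*s^3 + 12*s^2 - 13*s + 6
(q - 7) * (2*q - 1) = 2*q^2 - 15*q + 7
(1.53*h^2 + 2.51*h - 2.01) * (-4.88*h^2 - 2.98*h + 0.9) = -7.4664*h^4 - 16.8082*h^3 + 3.706*h^2 + 8.2488*h - 1.809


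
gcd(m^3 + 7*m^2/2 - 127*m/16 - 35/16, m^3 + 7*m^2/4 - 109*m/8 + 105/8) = m^2 + 13*m/4 - 35/4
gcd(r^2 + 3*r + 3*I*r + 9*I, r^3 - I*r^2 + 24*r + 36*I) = r + 3*I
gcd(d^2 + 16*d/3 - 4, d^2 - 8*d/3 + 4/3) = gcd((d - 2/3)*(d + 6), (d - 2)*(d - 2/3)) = d - 2/3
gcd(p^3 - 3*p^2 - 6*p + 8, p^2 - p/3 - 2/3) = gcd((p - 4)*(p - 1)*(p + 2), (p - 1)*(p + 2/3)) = p - 1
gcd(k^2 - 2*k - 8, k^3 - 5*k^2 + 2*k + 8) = k - 4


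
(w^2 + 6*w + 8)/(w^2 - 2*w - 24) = (w + 2)/(w - 6)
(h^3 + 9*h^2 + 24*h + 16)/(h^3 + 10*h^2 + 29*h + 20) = (h + 4)/(h + 5)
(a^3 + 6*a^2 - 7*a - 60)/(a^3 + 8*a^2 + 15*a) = (a^2 + a - 12)/(a*(a + 3))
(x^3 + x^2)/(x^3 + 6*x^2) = (x + 1)/(x + 6)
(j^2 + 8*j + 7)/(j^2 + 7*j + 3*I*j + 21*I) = (j + 1)/(j + 3*I)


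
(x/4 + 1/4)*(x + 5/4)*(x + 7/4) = x^3/4 + x^2 + 83*x/64 + 35/64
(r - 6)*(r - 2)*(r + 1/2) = r^3 - 15*r^2/2 + 8*r + 6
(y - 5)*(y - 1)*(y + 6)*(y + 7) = y^4 + 7*y^3 - 31*y^2 - 187*y + 210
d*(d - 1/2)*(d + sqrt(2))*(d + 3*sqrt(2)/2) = d^4 - d^3/2 + 5*sqrt(2)*d^3/2 - 5*sqrt(2)*d^2/4 + 3*d^2 - 3*d/2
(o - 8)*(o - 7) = o^2 - 15*o + 56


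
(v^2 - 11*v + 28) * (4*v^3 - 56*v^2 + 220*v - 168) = 4*v^5 - 100*v^4 + 948*v^3 - 4156*v^2 + 8008*v - 4704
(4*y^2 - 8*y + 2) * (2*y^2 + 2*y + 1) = 8*y^4 - 8*y^3 - 8*y^2 - 4*y + 2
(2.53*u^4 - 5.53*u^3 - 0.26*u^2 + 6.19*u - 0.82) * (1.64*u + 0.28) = 4.1492*u^5 - 8.3608*u^4 - 1.9748*u^3 + 10.0788*u^2 + 0.388400000000001*u - 0.2296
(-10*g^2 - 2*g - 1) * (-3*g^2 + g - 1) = 30*g^4 - 4*g^3 + 11*g^2 + g + 1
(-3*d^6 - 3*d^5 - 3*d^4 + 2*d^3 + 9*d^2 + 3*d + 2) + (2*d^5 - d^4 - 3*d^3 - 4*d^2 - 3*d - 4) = -3*d^6 - d^5 - 4*d^4 - d^3 + 5*d^2 - 2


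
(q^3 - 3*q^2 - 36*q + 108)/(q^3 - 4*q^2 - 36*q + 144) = (q - 3)/(q - 4)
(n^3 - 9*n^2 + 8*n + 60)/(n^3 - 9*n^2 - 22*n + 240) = (n^2 - 3*n - 10)/(n^2 - 3*n - 40)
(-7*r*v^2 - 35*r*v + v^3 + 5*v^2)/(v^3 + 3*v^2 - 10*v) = (-7*r + v)/(v - 2)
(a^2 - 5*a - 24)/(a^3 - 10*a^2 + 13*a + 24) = (a + 3)/(a^2 - 2*a - 3)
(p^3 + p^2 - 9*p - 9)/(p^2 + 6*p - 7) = (p^3 + p^2 - 9*p - 9)/(p^2 + 6*p - 7)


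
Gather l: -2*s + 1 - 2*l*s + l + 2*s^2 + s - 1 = l*(1 - 2*s) + 2*s^2 - s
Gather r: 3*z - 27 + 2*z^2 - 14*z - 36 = 2*z^2 - 11*z - 63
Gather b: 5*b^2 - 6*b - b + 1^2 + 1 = 5*b^2 - 7*b + 2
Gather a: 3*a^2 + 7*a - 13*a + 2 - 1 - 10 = 3*a^2 - 6*a - 9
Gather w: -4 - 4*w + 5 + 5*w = w + 1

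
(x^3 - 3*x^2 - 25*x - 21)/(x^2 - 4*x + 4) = (x^3 - 3*x^2 - 25*x - 21)/(x^2 - 4*x + 4)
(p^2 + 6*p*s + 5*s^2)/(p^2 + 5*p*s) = (p + s)/p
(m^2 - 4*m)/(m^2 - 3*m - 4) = m/(m + 1)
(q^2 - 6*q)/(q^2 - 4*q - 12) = q/(q + 2)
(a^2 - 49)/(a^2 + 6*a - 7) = (a - 7)/(a - 1)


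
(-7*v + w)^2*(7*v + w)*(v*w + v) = 343*v^4*w + 343*v^4 - 49*v^3*w^2 - 49*v^3*w - 7*v^2*w^3 - 7*v^2*w^2 + v*w^4 + v*w^3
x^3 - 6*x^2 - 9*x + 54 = (x - 6)*(x - 3)*(x + 3)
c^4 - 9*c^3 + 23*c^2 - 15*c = c*(c - 5)*(c - 3)*(c - 1)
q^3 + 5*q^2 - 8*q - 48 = (q - 3)*(q + 4)^2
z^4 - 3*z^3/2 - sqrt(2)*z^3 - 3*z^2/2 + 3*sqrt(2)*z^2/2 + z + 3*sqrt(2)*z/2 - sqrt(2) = (z - 2)*(z - 1/2)*(z + 1)*(z - sqrt(2))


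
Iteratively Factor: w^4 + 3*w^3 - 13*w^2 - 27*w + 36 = (w - 3)*(w^3 + 6*w^2 + 5*w - 12) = (w - 3)*(w + 4)*(w^2 + 2*w - 3) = (w - 3)*(w + 3)*(w + 4)*(w - 1)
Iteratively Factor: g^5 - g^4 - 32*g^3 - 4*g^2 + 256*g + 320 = (g - 4)*(g^4 + 3*g^3 - 20*g^2 - 84*g - 80) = (g - 4)*(g + 4)*(g^3 - g^2 - 16*g - 20) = (g - 4)*(g + 2)*(g + 4)*(g^2 - 3*g - 10) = (g - 4)*(g + 2)^2*(g + 4)*(g - 5)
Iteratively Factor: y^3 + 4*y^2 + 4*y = (y)*(y^2 + 4*y + 4) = y*(y + 2)*(y + 2)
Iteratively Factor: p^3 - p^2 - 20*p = (p)*(p^2 - p - 20) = p*(p - 5)*(p + 4)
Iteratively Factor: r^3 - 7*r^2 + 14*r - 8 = (r - 2)*(r^2 - 5*r + 4) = (r - 2)*(r - 1)*(r - 4)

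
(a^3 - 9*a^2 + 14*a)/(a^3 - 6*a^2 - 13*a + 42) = a/(a + 3)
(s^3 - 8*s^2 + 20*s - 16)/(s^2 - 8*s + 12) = (s^2 - 6*s + 8)/(s - 6)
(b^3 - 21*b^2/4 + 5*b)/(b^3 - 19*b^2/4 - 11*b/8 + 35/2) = 2*b*(4*b - 5)/(8*b^2 - 6*b - 35)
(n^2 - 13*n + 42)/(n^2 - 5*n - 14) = (n - 6)/(n + 2)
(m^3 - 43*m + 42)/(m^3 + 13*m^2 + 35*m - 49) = (m - 6)/(m + 7)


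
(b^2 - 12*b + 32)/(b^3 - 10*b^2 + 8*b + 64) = 1/(b + 2)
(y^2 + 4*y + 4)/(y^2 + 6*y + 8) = (y + 2)/(y + 4)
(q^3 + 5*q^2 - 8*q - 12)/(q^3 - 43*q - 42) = (q - 2)/(q - 7)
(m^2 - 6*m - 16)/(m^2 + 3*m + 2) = (m - 8)/(m + 1)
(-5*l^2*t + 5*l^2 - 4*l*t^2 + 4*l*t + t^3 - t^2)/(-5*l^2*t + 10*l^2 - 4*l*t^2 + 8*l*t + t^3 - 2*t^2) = (t - 1)/(t - 2)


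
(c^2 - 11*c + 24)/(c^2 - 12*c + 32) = (c - 3)/(c - 4)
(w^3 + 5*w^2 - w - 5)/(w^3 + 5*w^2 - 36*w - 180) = (w^2 - 1)/(w^2 - 36)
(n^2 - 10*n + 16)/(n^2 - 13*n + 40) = (n - 2)/(n - 5)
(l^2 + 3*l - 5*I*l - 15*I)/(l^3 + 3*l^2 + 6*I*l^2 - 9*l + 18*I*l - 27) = (l - 5*I)/(l^2 + 6*I*l - 9)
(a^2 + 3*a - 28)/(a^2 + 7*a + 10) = (a^2 + 3*a - 28)/(a^2 + 7*a + 10)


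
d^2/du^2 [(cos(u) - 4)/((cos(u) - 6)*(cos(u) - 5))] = (5*(1 - cos(u)^2)^2 - cos(u)^5 + 50*cos(u)^3 - 340*cos(u)^2 + 504*cos(u) - 73)/((cos(u) - 6)^3*(cos(u) - 5)^3)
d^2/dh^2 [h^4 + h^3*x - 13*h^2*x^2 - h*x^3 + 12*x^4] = 12*h^2 + 6*h*x - 26*x^2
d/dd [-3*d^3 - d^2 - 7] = d*(-9*d - 2)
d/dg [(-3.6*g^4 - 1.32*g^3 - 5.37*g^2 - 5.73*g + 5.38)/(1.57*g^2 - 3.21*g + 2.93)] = (-11.304*g^5 + 32.5956*g^4 - 33.7176*g^3 + 14.631*g^2 - 48.3614*g + 0.480899999999998)/(2.4649*g^4 - 10.0794*g^3 + 19.5043*g^2 - 18.8106*g + 8.5849)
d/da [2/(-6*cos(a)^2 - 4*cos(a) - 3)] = -8*(3*cos(a) + 1)*sin(a)/(6*cos(a)^2 + 4*cos(a) + 3)^2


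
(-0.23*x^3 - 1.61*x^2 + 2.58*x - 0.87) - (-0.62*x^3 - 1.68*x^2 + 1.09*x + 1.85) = 0.39*x^3 + 0.0699999999999998*x^2 + 1.49*x - 2.72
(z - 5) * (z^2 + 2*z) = z^3 - 3*z^2 - 10*z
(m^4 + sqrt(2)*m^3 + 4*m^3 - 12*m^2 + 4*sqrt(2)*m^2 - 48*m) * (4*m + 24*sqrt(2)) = 4*m^5 + 16*m^4 + 28*sqrt(2)*m^4 + 112*sqrt(2)*m^3 - 288*sqrt(2)*m^2 - 1152*sqrt(2)*m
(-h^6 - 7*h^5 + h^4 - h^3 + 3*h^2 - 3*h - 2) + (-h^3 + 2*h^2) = -h^6 - 7*h^5 + h^4 - 2*h^3 + 5*h^2 - 3*h - 2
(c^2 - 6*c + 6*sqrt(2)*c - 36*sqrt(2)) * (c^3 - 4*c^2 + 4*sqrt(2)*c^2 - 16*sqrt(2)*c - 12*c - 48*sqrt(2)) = c^5 - 10*c^4 + 10*sqrt(2)*c^4 - 100*sqrt(2)*c^3 + 60*c^3 - 408*c^2 + 120*sqrt(2)*c^2 + 576*c + 720*sqrt(2)*c + 3456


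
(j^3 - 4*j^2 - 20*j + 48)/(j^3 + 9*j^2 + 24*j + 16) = (j^2 - 8*j + 12)/(j^2 + 5*j + 4)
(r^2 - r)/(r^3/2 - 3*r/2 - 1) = 2*r*(1 - r)/(-r^3 + 3*r + 2)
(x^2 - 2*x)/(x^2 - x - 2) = x/(x + 1)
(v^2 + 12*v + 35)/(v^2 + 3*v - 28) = (v + 5)/(v - 4)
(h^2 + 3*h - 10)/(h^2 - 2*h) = (h + 5)/h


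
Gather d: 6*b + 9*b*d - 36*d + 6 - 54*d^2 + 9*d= 6*b - 54*d^2 + d*(9*b - 27) + 6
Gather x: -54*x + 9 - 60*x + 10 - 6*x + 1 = 20 - 120*x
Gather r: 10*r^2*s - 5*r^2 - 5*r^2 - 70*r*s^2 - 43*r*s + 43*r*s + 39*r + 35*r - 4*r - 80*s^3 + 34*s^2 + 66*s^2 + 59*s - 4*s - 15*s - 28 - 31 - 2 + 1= r^2*(10*s - 10) + r*(70 - 70*s^2) - 80*s^3 + 100*s^2 + 40*s - 60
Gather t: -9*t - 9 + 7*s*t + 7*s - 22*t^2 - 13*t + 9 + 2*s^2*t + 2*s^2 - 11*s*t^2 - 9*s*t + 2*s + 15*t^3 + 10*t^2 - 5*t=2*s^2 + 9*s + 15*t^3 + t^2*(-11*s - 12) + t*(2*s^2 - 2*s - 27)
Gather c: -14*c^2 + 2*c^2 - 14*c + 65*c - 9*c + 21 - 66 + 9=-12*c^2 + 42*c - 36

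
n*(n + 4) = n^2 + 4*n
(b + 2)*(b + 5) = b^2 + 7*b + 10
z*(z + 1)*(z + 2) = z^3 + 3*z^2 + 2*z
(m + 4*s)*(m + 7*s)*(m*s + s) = m^3*s + 11*m^2*s^2 + m^2*s + 28*m*s^3 + 11*m*s^2 + 28*s^3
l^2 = l^2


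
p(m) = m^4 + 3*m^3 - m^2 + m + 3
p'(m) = 4*m^3 + 9*m^2 - 2*m + 1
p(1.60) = 20.88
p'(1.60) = 37.22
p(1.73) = 26.23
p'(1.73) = 45.19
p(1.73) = 26.23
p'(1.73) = 45.19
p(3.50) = 272.94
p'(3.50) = 275.75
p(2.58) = 94.75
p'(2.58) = 124.44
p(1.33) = 12.75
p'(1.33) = 23.67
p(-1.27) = -3.43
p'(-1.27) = 9.86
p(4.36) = 598.36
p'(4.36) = 494.89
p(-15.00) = 40263.00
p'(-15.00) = -11444.00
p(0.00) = 3.00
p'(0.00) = 1.00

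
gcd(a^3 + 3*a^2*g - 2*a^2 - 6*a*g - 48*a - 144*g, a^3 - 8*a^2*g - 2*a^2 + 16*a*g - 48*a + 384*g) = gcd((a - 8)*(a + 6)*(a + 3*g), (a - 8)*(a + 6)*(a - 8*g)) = a^2 - 2*a - 48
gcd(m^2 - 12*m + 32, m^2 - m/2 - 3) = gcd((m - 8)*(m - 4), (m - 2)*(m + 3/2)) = 1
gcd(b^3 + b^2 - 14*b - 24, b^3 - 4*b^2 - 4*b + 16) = b^2 - 2*b - 8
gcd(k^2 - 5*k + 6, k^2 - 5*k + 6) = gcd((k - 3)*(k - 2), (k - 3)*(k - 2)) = k^2 - 5*k + 6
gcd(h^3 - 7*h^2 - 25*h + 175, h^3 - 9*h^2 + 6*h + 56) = h - 7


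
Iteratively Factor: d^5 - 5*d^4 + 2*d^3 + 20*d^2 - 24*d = (d - 3)*(d^4 - 2*d^3 - 4*d^2 + 8*d) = d*(d - 3)*(d^3 - 2*d^2 - 4*d + 8) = d*(d - 3)*(d - 2)*(d^2 - 4) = d*(d - 3)*(d - 2)*(d + 2)*(d - 2)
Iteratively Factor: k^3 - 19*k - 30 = (k + 2)*(k^2 - 2*k - 15) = (k - 5)*(k + 2)*(k + 3)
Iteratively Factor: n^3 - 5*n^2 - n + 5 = (n - 5)*(n^2 - 1) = (n - 5)*(n + 1)*(n - 1)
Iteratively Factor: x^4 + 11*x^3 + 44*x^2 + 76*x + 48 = (x + 2)*(x^3 + 9*x^2 + 26*x + 24) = (x + 2)^2*(x^2 + 7*x + 12) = (x + 2)^2*(x + 4)*(x + 3)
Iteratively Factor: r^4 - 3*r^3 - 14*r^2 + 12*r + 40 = (r - 2)*(r^3 - r^2 - 16*r - 20) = (r - 5)*(r - 2)*(r^2 + 4*r + 4) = (r - 5)*(r - 2)*(r + 2)*(r + 2)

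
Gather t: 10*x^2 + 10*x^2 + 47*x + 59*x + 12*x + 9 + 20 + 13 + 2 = 20*x^2 + 118*x + 44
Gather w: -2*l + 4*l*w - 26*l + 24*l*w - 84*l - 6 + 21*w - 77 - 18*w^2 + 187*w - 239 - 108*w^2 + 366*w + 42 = -112*l - 126*w^2 + w*(28*l + 574) - 280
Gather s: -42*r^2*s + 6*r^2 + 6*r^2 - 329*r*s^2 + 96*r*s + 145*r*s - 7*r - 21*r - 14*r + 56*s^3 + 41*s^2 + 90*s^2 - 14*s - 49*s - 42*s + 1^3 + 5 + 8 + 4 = 12*r^2 - 42*r + 56*s^3 + s^2*(131 - 329*r) + s*(-42*r^2 + 241*r - 105) + 18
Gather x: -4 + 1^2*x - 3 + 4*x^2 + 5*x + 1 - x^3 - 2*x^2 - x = -x^3 + 2*x^2 + 5*x - 6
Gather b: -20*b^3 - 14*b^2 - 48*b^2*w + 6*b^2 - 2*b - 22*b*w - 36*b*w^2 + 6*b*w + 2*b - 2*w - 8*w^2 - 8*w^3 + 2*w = -20*b^3 + b^2*(-48*w - 8) + b*(-36*w^2 - 16*w) - 8*w^3 - 8*w^2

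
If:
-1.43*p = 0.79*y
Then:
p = -0.552447552447552*y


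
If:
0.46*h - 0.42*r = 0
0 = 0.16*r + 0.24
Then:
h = -1.37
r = -1.50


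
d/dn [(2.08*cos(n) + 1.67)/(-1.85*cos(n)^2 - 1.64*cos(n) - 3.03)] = (-3.848*cos(n)^2 - 6.179*cos(n) + 3.5636)*sin(n)/(3.4225*cos(n)^4 + 6.068*cos(n)^3 + 13.9006*cos(n)^2 + 9.9384*cos(n) + 9.1809)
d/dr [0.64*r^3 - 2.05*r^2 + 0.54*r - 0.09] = 1.92*r^2 - 4.1*r + 0.54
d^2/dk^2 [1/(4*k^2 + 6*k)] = (-2*k*(2*k + 3) + (4*k + 3)^2)/(k^3*(2*k + 3)^3)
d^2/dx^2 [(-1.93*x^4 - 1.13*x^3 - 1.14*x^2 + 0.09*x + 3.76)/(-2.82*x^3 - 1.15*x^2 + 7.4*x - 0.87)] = (96.4576219999997*x^6 + 10.234572*x^5 + 394.612098*x^4 - 296.155604*x^3 + 410.632896*x^2 + 253.006356*x - 403.704548)/(22.425768*x^9 + 27.43578*x^8 - 165.35493*x^7 - 121.712561*x^6 + 450.83856*x^5 + 83.442765*x^4 - 443.242826*x^3 + 145.534905*x^2 - 16.80318*x + 0.658503)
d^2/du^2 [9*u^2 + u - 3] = 18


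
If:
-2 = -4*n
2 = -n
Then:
No Solution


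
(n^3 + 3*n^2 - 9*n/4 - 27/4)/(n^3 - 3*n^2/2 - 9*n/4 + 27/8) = 2*(n + 3)/(2*n - 3)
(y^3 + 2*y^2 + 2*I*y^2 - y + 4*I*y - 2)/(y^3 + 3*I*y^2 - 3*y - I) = (y + 2)/(y + I)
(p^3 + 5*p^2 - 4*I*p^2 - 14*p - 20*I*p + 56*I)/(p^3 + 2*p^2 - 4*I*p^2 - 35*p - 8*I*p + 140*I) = (p - 2)/(p - 5)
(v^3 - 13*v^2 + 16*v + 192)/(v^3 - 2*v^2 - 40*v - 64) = (v^2 - 5*v - 24)/(v^2 + 6*v + 8)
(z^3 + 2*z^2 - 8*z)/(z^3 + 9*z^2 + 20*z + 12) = z*(z^2 + 2*z - 8)/(z^3 + 9*z^2 + 20*z + 12)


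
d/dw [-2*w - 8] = -2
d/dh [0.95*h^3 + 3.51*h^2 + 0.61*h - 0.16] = 2.85*h^2 + 7.02*h + 0.61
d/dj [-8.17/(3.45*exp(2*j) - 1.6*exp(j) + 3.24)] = (56.373*exp(j) - 13.072)*exp(j)/(3.45*exp(2*j) - 1.6*exp(j) + 3.24)^2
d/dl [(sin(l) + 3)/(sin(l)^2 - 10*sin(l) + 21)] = (-6*sin(l) + cos(l)^2 + 50)*cos(l)/(sin(l)^2 - 10*sin(l) + 21)^2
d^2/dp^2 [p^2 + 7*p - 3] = 2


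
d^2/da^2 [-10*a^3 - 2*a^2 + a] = -60*a - 4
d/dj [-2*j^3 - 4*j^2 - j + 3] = -6*j^2 - 8*j - 1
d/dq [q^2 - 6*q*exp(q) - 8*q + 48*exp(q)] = -6*q*exp(q) + 2*q + 42*exp(q) - 8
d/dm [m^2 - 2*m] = 2*m - 2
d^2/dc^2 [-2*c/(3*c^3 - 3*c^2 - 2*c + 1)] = 4*(-c*(-9*c^2 + 6*c + 2)^2 + (9*c^2 + 3*c*(3*c - 1) - 6*c - 2)*(3*c^3 - 3*c^2 - 2*c + 1))/(3*c^3 - 3*c^2 - 2*c + 1)^3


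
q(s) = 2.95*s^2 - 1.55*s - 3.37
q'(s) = 5.9*s - 1.55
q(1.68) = 2.35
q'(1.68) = 8.36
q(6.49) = 110.82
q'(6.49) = 36.74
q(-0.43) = -2.16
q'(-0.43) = -4.09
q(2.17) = 7.16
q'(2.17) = 11.25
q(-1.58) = 6.44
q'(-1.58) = -10.87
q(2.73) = 14.38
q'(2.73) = 14.56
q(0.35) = -3.55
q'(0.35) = 0.52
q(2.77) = 14.97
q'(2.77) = 14.79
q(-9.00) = 249.53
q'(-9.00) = -54.65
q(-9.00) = 249.53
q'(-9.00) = -54.65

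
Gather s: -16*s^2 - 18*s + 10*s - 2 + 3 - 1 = -16*s^2 - 8*s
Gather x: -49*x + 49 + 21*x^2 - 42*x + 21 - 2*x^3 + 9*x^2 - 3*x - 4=-2*x^3 + 30*x^2 - 94*x + 66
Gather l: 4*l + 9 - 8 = 4*l + 1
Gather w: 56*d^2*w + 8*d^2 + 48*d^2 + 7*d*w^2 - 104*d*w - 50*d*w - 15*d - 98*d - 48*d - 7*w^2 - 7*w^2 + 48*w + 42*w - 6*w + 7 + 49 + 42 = 56*d^2 - 161*d + w^2*(7*d - 14) + w*(56*d^2 - 154*d + 84) + 98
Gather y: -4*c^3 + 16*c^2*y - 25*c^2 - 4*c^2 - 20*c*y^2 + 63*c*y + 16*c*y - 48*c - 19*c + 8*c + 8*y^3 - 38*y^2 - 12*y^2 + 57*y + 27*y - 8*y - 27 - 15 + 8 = -4*c^3 - 29*c^2 - 59*c + 8*y^3 + y^2*(-20*c - 50) + y*(16*c^2 + 79*c + 76) - 34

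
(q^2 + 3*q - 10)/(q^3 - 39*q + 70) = (q + 5)/(q^2 + 2*q - 35)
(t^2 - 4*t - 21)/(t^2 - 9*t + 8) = (t^2 - 4*t - 21)/(t^2 - 9*t + 8)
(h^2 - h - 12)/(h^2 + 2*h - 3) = (h - 4)/(h - 1)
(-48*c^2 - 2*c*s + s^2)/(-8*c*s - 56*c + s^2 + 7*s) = (6*c + s)/(s + 7)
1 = 1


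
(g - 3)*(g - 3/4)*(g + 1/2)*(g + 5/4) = g^4 - 2*g^3 - 59*g^2/16 + 51*g/32 + 45/32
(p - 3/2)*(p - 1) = p^2 - 5*p/2 + 3/2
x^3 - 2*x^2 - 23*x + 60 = (x - 4)*(x - 3)*(x + 5)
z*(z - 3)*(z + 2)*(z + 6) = z^4 + 5*z^3 - 12*z^2 - 36*z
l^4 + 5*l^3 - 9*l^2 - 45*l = l*(l - 3)*(l + 3)*(l + 5)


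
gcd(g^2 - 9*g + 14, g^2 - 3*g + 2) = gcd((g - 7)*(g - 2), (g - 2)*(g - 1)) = g - 2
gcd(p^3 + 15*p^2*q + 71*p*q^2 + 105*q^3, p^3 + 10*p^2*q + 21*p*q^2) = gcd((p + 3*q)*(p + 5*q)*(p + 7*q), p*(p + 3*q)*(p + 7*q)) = p^2 + 10*p*q + 21*q^2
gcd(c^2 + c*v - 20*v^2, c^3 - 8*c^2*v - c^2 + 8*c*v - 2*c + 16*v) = 1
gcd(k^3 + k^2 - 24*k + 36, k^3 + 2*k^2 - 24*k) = k + 6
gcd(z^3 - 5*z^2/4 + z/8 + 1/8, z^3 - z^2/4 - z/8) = z^2 - z/4 - 1/8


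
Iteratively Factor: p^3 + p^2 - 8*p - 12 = (p - 3)*(p^2 + 4*p + 4) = (p - 3)*(p + 2)*(p + 2)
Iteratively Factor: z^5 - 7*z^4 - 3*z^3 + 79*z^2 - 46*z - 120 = (z + 3)*(z^4 - 10*z^3 + 27*z^2 - 2*z - 40) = (z - 2)*(z + 3)*(z^3 - 8*z^2 + 11*z + 20) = (z - 5)*(z - 2)*(z + 3)*(z^2 - 3*z - 4) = (z - 5)*(z - 4)*(z - 2)*(z + 3)*(z + 1)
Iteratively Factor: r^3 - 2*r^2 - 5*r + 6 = (r - 1)*(r^2 - r - 6) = (r - 1)*(r + 2)*(r - 3)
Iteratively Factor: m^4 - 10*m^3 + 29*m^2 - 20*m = (m)*(m^3 - 10*m^2 + 29*m - 20) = m*(m - 1)*(m^2 - 9*m + 20) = m*(m - 4)*(m - 1)*(m - 5)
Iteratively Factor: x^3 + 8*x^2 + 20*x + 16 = (x + 2)*(x^2 + 6*x + 8) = (x + 2)*(x + 4)*(x + 2)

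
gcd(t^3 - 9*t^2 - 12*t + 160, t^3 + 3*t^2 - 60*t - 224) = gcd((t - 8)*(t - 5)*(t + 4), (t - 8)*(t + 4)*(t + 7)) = t^2 - 4*t - 32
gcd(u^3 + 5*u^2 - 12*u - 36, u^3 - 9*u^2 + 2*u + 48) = u^2 - u - 6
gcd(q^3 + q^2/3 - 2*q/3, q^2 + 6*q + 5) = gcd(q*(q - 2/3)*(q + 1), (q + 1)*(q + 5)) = q + 1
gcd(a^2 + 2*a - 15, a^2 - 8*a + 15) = a - 3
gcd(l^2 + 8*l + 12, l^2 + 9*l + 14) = l + 2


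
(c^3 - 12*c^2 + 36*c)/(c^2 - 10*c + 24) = c*(c - 6)/(c - 4)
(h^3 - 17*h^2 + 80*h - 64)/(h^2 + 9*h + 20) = (h^3 - 17*h^2 + 80*h - 64)/(h^2 + 9*h + 20)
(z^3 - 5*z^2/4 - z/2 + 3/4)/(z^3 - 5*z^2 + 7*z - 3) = (z + 3/4)/(z - 3)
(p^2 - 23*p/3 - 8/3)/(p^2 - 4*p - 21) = (-3*p^2 + 23*p + 8)/(3*(-p^2 + 4*p + 21))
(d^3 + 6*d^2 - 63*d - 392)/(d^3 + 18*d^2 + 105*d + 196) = (d - 8)/(d + 4)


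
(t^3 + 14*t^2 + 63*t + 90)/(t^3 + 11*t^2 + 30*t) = (t + 3)/t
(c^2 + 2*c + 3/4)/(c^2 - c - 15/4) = (2*c + 1)/(2*c - 5)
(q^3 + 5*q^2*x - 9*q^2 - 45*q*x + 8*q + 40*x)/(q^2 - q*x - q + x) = (-q^2 - 5*q*x + 8*q + 40*x)/(-q + x)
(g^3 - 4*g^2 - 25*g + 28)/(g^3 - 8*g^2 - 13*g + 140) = (g - 1)/(g - 5)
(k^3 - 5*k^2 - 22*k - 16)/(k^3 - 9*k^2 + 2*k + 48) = (k + 1)/(k - 3)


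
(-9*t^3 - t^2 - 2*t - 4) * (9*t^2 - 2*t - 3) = -81*t^5 + 9*t^4 + 11*t^3 - 29*t^2 + 14*t + 12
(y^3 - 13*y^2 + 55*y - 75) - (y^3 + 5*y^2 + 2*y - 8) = -18*y^2 + 53*y - 67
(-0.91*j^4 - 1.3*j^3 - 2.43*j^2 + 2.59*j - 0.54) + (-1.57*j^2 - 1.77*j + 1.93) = -0.91*j^4 - 1.3*j^3 - 4.0*j^2 + 0.82*j + 1.39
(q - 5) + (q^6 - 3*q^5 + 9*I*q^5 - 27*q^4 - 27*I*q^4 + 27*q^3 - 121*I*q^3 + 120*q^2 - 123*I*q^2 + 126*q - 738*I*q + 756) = q^6 - 3*q^5 + 9*I*q^5 - 27*q^4 - 27*I*q^4 + 27*q^3 - 121*I*q^3 + 120*q^2 - 123*I*q^2 + 127*q - 738*I*q + 751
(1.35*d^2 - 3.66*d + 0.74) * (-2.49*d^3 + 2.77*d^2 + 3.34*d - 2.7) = -3.3615*d^5 + 12.8529*d^4 - 7.4718*d^3 - 13.8196*d^2 + 12.3536*d - 1.998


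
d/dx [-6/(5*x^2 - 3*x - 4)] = 6*(10*x - 3)/(-5*x^2 + 3*x + 4)^2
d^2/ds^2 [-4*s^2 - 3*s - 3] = -8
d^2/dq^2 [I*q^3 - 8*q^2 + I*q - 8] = 6*I*q - 16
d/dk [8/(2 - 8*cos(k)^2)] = -32*sin(k)*cos(k)/(4*cos(k)^2 - 1)^2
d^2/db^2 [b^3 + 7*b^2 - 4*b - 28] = 6*b + 14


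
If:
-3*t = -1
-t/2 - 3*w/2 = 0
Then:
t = 1/3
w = -1/9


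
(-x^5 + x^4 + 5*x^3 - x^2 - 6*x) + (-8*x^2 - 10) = -x^5 + x^4 + 5*x^3 - 9*x^2 - 6*x - 10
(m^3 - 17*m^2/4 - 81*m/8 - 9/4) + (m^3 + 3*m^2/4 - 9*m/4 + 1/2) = 2*m^3 - 7*m^2/2 - 99*m/8 - 7/4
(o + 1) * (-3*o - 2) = -3*o^2 - 5*o - 2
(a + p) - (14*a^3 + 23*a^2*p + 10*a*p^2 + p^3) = -14*a^3 - 23*a^2*p - 10*a*p^2 + a - p^3 + p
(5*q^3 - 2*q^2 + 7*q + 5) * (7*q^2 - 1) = 35*q^5 - 14*q^4 + 44*q^3 + 37*q^2 - 7*q - 5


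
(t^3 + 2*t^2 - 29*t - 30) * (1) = t^3 + 2*t^2 - 29*t - 30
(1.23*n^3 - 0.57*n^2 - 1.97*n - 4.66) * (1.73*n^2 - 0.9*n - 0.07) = 2.1279*n^5 - 2.0931*n^4 - 2.9812*n^3 - 6.2489*n^2 + 4.3319*n + 0.3262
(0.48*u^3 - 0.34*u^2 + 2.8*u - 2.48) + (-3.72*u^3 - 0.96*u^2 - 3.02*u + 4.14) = -3.24*u^3 - 1.3*u^2 - 0.22*u + 1.66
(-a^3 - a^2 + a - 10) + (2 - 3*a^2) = -a^3 - 4*a^2 + a - 8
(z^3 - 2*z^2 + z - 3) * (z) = z^4 - 2*z^3 + z^2 - 3*z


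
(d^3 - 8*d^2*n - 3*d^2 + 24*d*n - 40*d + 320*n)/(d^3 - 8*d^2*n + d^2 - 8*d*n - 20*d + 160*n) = (d - 8)/(d - 4)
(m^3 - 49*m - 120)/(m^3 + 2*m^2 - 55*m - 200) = (m + 3)/(m + 5)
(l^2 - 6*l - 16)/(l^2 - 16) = (l^2 - 6*l - 16)/(l^2 - 16)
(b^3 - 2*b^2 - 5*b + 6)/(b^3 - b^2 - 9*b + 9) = (b + 2)/(b + 3)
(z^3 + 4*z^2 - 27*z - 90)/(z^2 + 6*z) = z - 2 - 15/z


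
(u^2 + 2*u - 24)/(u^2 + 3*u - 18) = (u - 4)/(u - 3)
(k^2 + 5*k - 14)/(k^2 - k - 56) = (k - 2)/(k - 8)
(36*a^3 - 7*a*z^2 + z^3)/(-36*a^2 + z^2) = (-6*a^2 - a*z + z^2)/(6*a + z)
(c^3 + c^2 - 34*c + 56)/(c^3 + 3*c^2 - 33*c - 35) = (c^2 - 6*c + 8)/(c^2 - 4*c - 5)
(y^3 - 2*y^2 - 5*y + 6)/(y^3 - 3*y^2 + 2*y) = (y^2 - y - 6)/(y*(y - 2))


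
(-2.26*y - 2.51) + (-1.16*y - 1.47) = -3.42*y - 3.98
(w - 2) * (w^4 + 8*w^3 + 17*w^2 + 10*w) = w^5 + 6*w^4 + w^3 - 24*w^2 - 20*w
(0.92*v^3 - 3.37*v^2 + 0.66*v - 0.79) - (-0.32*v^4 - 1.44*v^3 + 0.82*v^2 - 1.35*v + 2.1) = 0.32*v^4 + 2.36*v^3 - 4.19*v^2 + 2.01*v - 2.89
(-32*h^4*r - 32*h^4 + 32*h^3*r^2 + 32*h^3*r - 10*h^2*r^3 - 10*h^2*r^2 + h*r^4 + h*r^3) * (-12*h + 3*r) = 384*h^5*r + 384*h^5 - 480*h^4*r^2 - 480*h^4*r + 216*h^3*r^3 + 216*h^3*r^2 - 42*h^2*r^4 - 42*h^2*r^3 + 3*h*r^5 + 3*h*r^4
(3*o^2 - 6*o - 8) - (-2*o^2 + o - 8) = 5*o^2 - 7*o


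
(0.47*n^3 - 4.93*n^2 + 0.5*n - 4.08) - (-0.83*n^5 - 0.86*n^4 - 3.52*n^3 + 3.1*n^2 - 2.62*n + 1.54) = 0.83*n^5 + 0.86*n^4 + 3.99*n^3 - 8.03*n^2 + 3.12*n - 5.62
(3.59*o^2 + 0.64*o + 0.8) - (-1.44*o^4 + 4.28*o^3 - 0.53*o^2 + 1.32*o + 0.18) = 1.44*o^4 - 4.28*o^3 + 4.12*o^2 - 0.68*o + 0.62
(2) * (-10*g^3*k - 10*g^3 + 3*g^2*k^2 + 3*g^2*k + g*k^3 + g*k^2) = -20*g^3*k - 20*g^3 + 6*g^2*k^2 + 6*g^2*k + 2*g*k^3 + 2*g*k^2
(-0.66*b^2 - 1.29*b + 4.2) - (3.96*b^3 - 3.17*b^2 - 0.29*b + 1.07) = -3.96*b^3 + 2.51*b^2 - 1.0*b + 3.13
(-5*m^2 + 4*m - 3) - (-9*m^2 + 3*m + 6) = 4*m^2 + m - 9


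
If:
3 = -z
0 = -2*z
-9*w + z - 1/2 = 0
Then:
No Solution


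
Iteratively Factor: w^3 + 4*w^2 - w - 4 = (w + 1)*(w^2 + 3*w - 4) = (w - 1)*(w + 1)*(w + 4)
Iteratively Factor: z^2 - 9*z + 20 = (z - 4)*(z - 5)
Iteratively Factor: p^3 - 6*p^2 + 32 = (p - 4)*(p^2 - 2*p - 8) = (p - 4)^2*(p + 2)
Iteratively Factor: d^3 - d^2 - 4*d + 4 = (d + 2)*(d^2 - 3*d + 2) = (d - 2)*(d + 2)*(d - 1)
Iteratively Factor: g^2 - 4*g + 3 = (g - 3)*(g - 1)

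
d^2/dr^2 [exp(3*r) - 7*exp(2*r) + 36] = (9*exp(r) - 28)*exp(2*r)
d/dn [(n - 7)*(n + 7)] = 2*n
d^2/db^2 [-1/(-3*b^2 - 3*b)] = 2*(-b*(b + 1) + (2*b + 1)^2)/(3*b^3*(b + 1)^3)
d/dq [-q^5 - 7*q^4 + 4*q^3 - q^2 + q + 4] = -5*q^4 - 28*q^3 + 12*q^2 - 2*q + 1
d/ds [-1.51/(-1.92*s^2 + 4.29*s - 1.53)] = (6.4779 - 5.7984*s)/(1.92*s^2 - 4.29*s + 1.53)^2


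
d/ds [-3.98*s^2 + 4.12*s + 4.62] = 4.12 - 7.96*s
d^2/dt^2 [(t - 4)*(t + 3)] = 2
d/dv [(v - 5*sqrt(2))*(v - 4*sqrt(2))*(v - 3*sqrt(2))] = 3*v^2 - 24*sqrt(2)*v + 94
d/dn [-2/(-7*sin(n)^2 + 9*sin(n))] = 2*(9 - 14*sin(n))*cos(n)/((7*sin(n) - 9)^2*sin(n)^2)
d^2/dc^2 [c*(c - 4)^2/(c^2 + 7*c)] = 242/(c^3 + 21*c^2 + 147*c + 343)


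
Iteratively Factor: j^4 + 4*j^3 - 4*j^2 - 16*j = (j)*(j^3 + 4*j^2 - 4*j - 16) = j*(j - 2)*(j^2 + 6*j + 8) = j*(j - 2)*(j + 2)*(j + 4)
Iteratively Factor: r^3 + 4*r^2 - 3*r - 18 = (r + 3)*(r^2 + r - 6) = (r - 2)*(r + 3)*(r + 3)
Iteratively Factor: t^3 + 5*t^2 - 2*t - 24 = (t + 4)*(t^2 + t - 6) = (t + 3)*(t + 4)*(t - 2)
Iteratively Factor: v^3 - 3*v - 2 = (v + 1)*(v^2 - v - 2) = (v - 2)*(v + 1)*(v + 1)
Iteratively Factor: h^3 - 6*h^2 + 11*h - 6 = (h - 1)*(h^2 - 5*h + 6) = (h - 2)*(h - 1)*(h - 3)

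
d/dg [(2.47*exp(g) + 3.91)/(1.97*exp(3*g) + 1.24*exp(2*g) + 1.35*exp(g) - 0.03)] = (-(2.47*exp(g) + 3.91)*(5.91*exp(2*g) + 2.48*exp(g) + 1.35) + 4.8659*exp(3*g) + 3.0628*exp(2*g) + 3.3345*exp(g) - 0.0741)*exp(g)/(1.97*exp(3*g) + 1.24*exp(2*g) + 1.35*exp(g) - 0.03)^2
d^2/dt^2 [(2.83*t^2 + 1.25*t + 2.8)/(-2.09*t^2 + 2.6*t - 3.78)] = (-41.67669*t^3 + 60.761316*t^2 + 150.5427*t - 99.057224)/(9.129329*t^6 - 34.07118*t^5 + 91.919454*t^4 - 140.81912*t^3 + 166.246668*t^2 - 111.44952*t + 54.010152)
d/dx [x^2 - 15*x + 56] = 2*x - 15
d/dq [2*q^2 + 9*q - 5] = 4*q + 9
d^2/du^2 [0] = 0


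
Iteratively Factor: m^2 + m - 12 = (m - 3)*(m + 4)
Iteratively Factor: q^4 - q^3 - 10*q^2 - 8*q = (q + 1)*(q^3 - 2*q^2 - 8*q) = (q - 4)*(q + 1)*(q^2 + 2*q) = (q - 4)*(q + 1)*(q + 2)*(q)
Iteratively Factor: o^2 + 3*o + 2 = (o + 1)*(o + 2)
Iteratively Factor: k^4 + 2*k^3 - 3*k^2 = (k)*(k^3 + 2*k^2 - 3*k) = k*(k - 1)*(k^2 + 3*k) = k*(k - 1)*(k + 3)*(k)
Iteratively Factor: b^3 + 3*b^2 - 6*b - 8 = (b - 2)*(b^2 + 5*b + 4) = (b - 2)*(b + 4)*(b + 1)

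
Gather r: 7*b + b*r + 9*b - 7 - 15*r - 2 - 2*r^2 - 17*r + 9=16*b - 2*r^2 + r*(b - 32)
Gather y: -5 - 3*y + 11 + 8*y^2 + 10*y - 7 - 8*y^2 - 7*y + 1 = 0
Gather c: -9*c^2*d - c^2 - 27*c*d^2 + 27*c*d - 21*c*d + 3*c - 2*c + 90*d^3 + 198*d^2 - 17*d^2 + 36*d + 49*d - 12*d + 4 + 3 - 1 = c^2*(-9*d - 1) + c*(-27*d^2 + 6*d + 1) + 90*d^3 + 181*d^2 + 73*d + 6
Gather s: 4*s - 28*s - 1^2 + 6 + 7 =12 - 24*s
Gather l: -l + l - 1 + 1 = 0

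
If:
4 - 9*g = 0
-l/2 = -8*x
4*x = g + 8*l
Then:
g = 4/9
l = -16/279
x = -1/279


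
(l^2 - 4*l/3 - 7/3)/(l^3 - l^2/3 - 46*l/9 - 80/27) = 9*(-3*l^2 + 4*l + 7)/(-27*l^3 + 9*l^2 + 138*l + 80)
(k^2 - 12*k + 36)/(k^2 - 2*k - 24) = (k - 6)/(k + 4)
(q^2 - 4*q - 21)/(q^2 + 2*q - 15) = (q^2 - 4*q - 21)/(q^2 + 2*q - 15)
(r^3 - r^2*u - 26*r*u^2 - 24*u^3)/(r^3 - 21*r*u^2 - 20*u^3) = (r - 6*u)/(r - 5*u)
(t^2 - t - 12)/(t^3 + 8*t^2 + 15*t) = (t - 4)/(t*(t + 5))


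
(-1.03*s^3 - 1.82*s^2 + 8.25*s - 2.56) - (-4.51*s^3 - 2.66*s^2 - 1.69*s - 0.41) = 3.48*s^3 + 0.84*s^2 + 9.94*s - 2.15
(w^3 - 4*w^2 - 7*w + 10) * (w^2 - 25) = w^5 - 4*w^4 - 32*w^3 + 110*w^2 + 175*w - 250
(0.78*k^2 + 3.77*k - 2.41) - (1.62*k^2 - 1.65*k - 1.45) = -0.84*k^2 + 5.42*k - 0.96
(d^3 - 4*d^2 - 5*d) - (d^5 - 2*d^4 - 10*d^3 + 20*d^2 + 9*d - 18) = -d^5 + 2*d^4 + 11*d^3 - 24*d^2 - 14*d + 18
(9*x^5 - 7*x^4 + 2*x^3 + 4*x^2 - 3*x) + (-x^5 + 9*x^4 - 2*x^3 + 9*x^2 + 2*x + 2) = 8*x^5 + 2*x^4 + 13*x^2 - x + 2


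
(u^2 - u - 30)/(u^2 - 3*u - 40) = (u - 6)/(u - 8)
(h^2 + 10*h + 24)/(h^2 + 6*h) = (h + 4)/h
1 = 1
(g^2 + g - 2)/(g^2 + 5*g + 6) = (g - 1)/(g + 3)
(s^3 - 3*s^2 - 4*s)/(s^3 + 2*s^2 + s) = (s - 4)/(s + 1)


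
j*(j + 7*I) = j^2 + 7*I*j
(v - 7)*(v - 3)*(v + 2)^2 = v^4 - 6*v^3 - 15*v^2 + 44*v + 84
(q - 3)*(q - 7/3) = q^2 - 16*q/3 + 7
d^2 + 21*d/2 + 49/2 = (d + 7/2)*(d + 7)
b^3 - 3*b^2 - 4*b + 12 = (b - 3)*(b - 2)*(b + 2)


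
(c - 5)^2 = c^2 - 10*c + 25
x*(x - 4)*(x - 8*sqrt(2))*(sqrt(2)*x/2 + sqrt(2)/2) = sqrt(2)*x^4/2 - 8*x^3 - 3*sqrt(2)*x^3/2 - 2*sqrt(2)*x^2 + 24*x^2 + 32*x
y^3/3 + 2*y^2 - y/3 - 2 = (y/3 + 1/3)*(y - 1)*(y + 6)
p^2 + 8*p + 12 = (p + 2)*(p + 6)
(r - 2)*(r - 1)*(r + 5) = r^3 + 2*r^2 - 13*r + 10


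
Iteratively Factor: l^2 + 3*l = (l)*(l + 3)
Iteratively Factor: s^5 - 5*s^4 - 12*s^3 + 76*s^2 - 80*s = (s - 2)*(s^4 - 3*s^3 - 18*s^2 + 40*s) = s*(s - 2)*(s^3 - 3*s^2 - 18*s + 40) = s*(s - 2)*(s + 4)*(s^2 - 7*s + 10) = s*(s - 2)^2*(s + 4)*(s - 5)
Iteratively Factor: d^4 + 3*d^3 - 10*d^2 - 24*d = (d - 3)*(d^3 + 6*d^2 + 8*d) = (d - 3)*(d + 4)*(d^2 + 2*d) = (d - 3)*(d + 2)*(d + 4)*(d)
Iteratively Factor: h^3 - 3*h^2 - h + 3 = (h + 1)*(h^2 - 4*h + 3) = (h - 1)*(h + 1)*(h - 3)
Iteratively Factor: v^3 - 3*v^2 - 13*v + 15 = (v + 3)*(v^2 - 6*v + 5) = (v - 5)*(v + 3)*(v - 1)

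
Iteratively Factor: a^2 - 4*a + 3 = (a - 3)*(a - 1)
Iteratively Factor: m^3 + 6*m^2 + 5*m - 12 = (m + 3)*(m^2 + 3*m - 4) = (m - 1)*(m + 3)*(m + 4)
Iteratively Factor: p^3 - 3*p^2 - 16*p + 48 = (p - 3)*(p^2 - 16) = (p - 4)*(p - 3)*(p + 4)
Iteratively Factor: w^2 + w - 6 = (w + 3)*(w - 2)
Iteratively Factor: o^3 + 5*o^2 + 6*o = (o + 3)*(o^2 + 2*o) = (o + 2)*(o + 3)*(o)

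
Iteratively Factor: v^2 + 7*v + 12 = (v + 3)*(v + 4)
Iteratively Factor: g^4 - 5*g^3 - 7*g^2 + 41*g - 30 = (g - 5)*(g^3 - 7*g + 6) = (g - 5)*(g - 2)*(g^2 + 2*g - 3) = (g - 5)*(g - 2)*(g - 1)*(g + 3)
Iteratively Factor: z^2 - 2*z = (z)*(z - 2)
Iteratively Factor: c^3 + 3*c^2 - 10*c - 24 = (c + 2)*(c^2 + c - 12) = (c + 2)*(c + 4)*(c - 3)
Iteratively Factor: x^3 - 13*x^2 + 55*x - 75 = (x - 5)*(x^2 - 8*x + 15) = (x - 5)*(x - 3)*(x - 5)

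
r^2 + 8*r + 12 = (r + 2)*(r + 6)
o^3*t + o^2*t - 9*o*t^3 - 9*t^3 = (o - 3*t)*(o + 3*t)*(o*t + t)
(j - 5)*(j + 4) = j^2 - j - 20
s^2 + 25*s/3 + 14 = (s + 7/3)*(s + 6)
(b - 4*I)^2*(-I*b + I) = -I*b^3 - 8*b^2 + I*b^2 + 8*b + 16*I*b - 16*I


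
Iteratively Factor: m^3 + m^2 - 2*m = (m)*(m^2 + m - 2) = m*(m + 2)*(m - 1)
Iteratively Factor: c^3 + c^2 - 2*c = (c)*(c^2 + c - 2) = c*(c - 1)*(c + 2)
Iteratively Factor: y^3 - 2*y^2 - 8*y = (y - 4)*(y^2 + 2*y) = y*(y - 4)*(y + 2)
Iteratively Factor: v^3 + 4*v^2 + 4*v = (v + 2)*(v^2 + 2*v) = v*(v + 2)*(v + 2)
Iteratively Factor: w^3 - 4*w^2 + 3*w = (w)*(w^2 - 4*w + 3) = w*(w - 3)*(w - 1)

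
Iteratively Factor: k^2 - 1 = (k + 1)*(k - 1)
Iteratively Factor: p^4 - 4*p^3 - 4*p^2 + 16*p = (p)*(p^3 - 4*p^2 - 4*p + 16) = p*(p - 2)*(p^2 - 2*p - 8) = p*(p - 4)*(p - 2)*(p + 2)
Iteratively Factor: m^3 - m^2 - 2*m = (m - 2)*(m^2 + m) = (m - 2)*(m + 1)*(m)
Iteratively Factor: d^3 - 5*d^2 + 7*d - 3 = (d - 3)*(d^2 - 2*d + 1) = (d - 3)*(d - 1)*(d - 1)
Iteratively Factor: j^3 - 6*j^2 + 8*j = (j - 2)*(j^2 - 4*j) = j*(j - 2)*(j - 4)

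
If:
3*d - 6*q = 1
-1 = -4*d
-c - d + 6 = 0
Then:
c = 23/4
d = 1/4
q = -1/24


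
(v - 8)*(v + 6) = v^2 - 2*v - 48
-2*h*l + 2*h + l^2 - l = (-2*h + l)*(l - 1)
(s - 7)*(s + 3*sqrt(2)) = s^2 - 7*s + 3*sqrt(2)*s - 21*sqrt(2)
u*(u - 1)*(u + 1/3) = u^3 - 2*u^2/3 - u/3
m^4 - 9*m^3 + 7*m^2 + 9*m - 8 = (m - 8)*(m - 1)^2*(m + 1)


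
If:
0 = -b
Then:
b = 0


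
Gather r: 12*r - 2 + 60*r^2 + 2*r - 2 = 60*r^2 + 14*r - 4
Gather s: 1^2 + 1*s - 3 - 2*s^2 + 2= -2*s^2 + s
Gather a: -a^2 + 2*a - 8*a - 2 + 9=-a^2 - 6*a + 7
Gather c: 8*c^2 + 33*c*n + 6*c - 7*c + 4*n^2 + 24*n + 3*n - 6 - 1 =8*c^2 + c*(33*n - 1) + 4*n^2 + 27*n - 7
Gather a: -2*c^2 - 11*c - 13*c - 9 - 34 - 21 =-2*c^2 - 24*c - 64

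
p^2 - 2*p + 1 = (p - 1)^2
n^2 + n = n*(n + 1)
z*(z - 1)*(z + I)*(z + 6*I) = z^4 - z^3 + 7*I*z^3 - 6*z^2 - 7*I*z^2 + 6*z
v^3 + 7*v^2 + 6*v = v*(v + 1)*(v + 6)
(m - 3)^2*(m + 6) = m^3 - 27*m + 54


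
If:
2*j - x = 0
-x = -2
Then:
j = 1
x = 2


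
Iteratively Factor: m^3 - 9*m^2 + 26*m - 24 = (m - 3)*(m^2 - 6*m + 8) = (m - 3)*(m - 2)*(m - 4)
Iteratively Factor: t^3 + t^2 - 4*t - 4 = (t + 1)*(t^2 - 4) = (t - 2)*(t + 1)*(t + 2)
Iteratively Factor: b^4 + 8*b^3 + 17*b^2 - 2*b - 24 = (b + 4)*(b^3 + 4*b^2 + b - 6) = (b + 3)*(b + 4)*(b^2 + b - 2) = (b + 2)*(b + 3)*(b + 4)*(b - 1)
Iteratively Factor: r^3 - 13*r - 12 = (r + 3)*(r^2 - 3*r - 4) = (r - 4)*(r + 3)*(r + 1)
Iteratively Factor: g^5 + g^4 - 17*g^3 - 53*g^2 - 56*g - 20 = (g + 2)*(g^4 - g^3 - 15*g^2 - 23*g - 10) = (g - 5)*(g + 2)*(g^3 + 4*g^2 + 5*g + 2) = (g - 5)*(g + 1)*(g + 2)*(g^2 + 3*g + 2) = (g - 5)*(g + 1)*(g + 2)^2*(g + 1)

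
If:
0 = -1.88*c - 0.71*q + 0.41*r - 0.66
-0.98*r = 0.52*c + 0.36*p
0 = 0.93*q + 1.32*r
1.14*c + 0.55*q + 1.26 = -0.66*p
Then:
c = 0.02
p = -1.36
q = -0.70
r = 0.49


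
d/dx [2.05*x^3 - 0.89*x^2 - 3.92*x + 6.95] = 6.15*x^2 - 1.78*x - 3.92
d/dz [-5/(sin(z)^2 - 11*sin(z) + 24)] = 5*(2*sin(z) - 11)*cos(z)/(sin(z)^2 - 11*sin(z) + 24)^2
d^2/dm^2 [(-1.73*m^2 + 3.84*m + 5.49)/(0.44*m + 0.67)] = -1.69153/(0.085184*m^3 + 0.389136*m^2 + 0.592548*m + 0.300763)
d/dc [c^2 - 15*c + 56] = 2*c - 15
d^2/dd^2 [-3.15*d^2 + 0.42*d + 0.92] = -6.30000000000000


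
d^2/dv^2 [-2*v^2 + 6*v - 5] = -4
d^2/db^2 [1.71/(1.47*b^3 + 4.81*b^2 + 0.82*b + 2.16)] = (-(15.0822*b + 16.4502)*(1.47*b^3 + 4.81*b^2 + 0.82*b + 2.16) + 1.71*(4.41*b^2 + 9.62*b + 0.82)*(8.82*b^2 + 19.24*b + 1.64))/(1.47*b^3 + 4.81*b^2 + 0.82*b + 2.16)^3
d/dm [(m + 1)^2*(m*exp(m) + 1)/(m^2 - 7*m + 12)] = (m + 1)*(-(m + 1)*(2*m - 7)*(m*exp(m) + 1) + (m^2 - 7*m + 12)*(2*m*exp(m) + (m + 1)^2*exp(m) + 2))/(m^2 - 7*m + 12)^2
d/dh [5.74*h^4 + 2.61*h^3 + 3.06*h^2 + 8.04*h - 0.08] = 22.96*h^3 + 7.83*h^2 + 6.12*h + 8.04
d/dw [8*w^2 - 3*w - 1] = 16*w - 3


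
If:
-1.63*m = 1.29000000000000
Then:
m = -0.79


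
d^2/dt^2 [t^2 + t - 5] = 2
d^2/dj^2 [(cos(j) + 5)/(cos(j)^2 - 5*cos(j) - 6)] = (9*sin(j)^4*cos(j) + 25*sin(j)^4 - 235*sin(j)^2 - 125*cos(j)/4 - 33*cos(3*j)/4 - cos(5*j)/2 - 40)/(sin(j)^2 + 5*cos(j) + 5)^3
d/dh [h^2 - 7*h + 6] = 2*h - 7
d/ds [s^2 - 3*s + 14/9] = 2*s - 3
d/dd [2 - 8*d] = -8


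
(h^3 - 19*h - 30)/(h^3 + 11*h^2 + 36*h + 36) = (h - 5)/(h + 6)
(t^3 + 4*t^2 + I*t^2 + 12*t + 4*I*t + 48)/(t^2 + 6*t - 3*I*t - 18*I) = (t^2 + 4*t*(1 + I) + 16*I)/(t + 6)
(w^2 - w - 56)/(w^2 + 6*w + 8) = (w^2 - w - 56)/(w^2 + 6*w + 8)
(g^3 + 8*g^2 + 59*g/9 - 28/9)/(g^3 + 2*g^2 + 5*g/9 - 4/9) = (g + 7)/(g + 1)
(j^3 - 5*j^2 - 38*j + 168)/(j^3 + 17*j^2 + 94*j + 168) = (j^2 - 11*j + 28)/(j^2 + 11*j + 28)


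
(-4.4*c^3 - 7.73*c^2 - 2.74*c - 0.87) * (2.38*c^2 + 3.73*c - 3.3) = -10.472*c^5 - 34.8094*c^4 - 20.8341*c^3 + 13.2182*c^2 + 5.7969*c + 2.871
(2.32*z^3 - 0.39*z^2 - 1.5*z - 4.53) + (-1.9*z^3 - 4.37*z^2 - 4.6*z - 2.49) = 0.42*z^3 - 4.76*z^2 - 6.1*z - 7.02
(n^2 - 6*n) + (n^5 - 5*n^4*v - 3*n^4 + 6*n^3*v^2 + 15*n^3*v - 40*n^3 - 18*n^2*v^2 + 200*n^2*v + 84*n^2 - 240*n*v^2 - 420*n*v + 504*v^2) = n^5 - 5*n^4*v - 3*n^4 + 6*n^3*v^2 + 15*n^3*v - 40*n^3 - 18*n^2*v^2 + 200*n^2*v + 85*n^2 - 240*n*v^2 - 420*n*v - 6*n + 504*v^2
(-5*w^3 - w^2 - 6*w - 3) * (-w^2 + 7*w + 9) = 5*w^5 - 34*w^4 - 46*w^3 - 48*w^2 - 75*w - 27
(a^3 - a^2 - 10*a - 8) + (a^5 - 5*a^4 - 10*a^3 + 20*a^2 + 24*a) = a^5 - 5*a^4 - 9*a^3 + 19*a^2 + 14*a - 8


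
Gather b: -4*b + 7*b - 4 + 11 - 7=3*b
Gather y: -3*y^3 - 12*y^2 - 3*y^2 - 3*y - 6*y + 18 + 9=-3*y^3 - 15*y^2 - 9*y + 27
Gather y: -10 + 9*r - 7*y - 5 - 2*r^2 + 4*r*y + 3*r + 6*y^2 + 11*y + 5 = -2*r^2 + 12*r + 6*y^2 + y*(4*r + 4) - 10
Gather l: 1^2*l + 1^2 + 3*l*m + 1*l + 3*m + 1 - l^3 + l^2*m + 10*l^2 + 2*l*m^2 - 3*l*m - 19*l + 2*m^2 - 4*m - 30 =-l^3 + l^2*(m + 10) + l*(2*m^2 - 17) + 2*m^2 - m - 28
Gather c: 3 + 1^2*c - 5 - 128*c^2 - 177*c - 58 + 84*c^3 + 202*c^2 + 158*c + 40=84*c^3 + 74*c^2 - 18*c - 20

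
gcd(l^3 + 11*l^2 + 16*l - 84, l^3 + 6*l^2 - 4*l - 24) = l^2 + 4*l - 12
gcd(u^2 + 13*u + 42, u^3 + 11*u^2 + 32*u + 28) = u + 7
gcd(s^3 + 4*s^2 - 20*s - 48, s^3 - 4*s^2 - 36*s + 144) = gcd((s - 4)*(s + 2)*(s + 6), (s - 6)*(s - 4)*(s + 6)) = s^2 + 2*s - 24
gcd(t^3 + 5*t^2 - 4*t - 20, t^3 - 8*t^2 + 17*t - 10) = t - 2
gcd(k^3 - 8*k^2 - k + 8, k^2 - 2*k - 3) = k + 1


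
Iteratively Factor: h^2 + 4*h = (h)*(h + 4)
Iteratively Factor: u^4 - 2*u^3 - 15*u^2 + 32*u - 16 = (u - 1)*(u^3 - u^2 - 16*u + 16) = (u - 1)*(u + 4)*(u^2 - 5*u + 4) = (u - 1)^2*(u + 4)*(u - 4)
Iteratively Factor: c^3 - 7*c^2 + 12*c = (c - 3)*(c^2 - 4*c) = c*(c - 3)*(c - 4)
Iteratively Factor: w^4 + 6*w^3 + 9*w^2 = (w + 3)*(w^3 + 3*w^2) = w*(w + 3)*(w^2 + 3*w) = w*(w + 3)^2*(w)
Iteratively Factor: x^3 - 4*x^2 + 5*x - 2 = (x - 2)*(x^2 - 2*x + 1) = (x - 2)*(x - 1)*(x - 1)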